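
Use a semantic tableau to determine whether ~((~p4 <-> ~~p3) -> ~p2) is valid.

Assume the negation and expand:
Initial set: {~~((~p4 <-> ~~p3) -> ~p2)}.
~~((~p4 <-> ~~p3) -> ~p2): β-rule — branch into ~(~p4 <-> ~~p3)  //  ~p2.
  branch 1 (add ~(~p4 <-> ~~p3)):
    ~(~p4 <-> ~~p3): β-rule — branch into ~p4, ~~~p3  //  ~~p4, ~~p3.
      branch 1.1 (add ~p4, ~~~p3):
        ~~~p3: drop double negation, giving ~p3.
        ○ open, literals {p3=0, p4=0}.
      branch 1.2 (add ~~p4, ~~p3):
        ~~p3: drop double negation, giving p3.
        ○ open, literals {p3=1, p4=1}.
  branch 2 (add ~p2):
    ○ open, literals {p2=0}.
0 branches closed, 3 open.
An open branch gives a countermodel: p3=0, p4=0 (unmentioned atoms arbitrary); under it the original formula is false.

Not valid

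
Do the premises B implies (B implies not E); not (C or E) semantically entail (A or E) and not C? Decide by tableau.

No

Initial set: {(B implies (B implies not E)); not (C or E); not ((A or E) and not C)}.
not (C or E): α-rule — add not C, not E.
(B implies (B implies not E)): β-rule — branch into not B  //  (B implies not E).
  branch 1 (add not B):
    not ((A or E) and not C): β-rule — branch into not (A or E)  //  not not C.
      branch 1.1 (add not (A or E)):
        not (A or E): α-rule — add not A, not E.
        ○ open, literals {A=F, B=F, C=F, E=F}.
      branch 1.2 (add not not C):
        × closes — contains both C and not C.
  branch 2 (add (B implies not E)):
    not ((A or E) and not C): β-rule — branch into not (A or E)  //  not not C.
      branch 2.1 (add not (A or E)):
        not (A or E): α-rule — add not A, not E.
        (B implies not E): β-rule — branch into not B  //  not E.
          branch 2.1.1 (add not B):
            ○ open, literals {A=F, B=F, C=F, E=F}.
          branch 2.1.2 (add not E):
            ○ open, literals {A=F, C=F, E=F}.
      branch 2.2 (add not not C):
        × closes — contains both C and not C.
2 branches closed, 3 open.
An open branch gives a countermodel: A=F, B=F, C=F, E=F (unmentioned atoms arbitrary); the premises hold there but the conclusion fails.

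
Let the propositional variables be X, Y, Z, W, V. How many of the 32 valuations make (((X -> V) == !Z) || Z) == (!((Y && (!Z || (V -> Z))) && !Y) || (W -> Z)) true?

28

Initial set: {((((X -> V) == !Z) || Z) == (!((Y && (!Z || (V -> Z))) && !Y) || (W -> Z)))}.
((((X -> V) == !Z) || Z) == (!((Y && (!Z || (V -> Z))) && !Y) || (W -> Z))): β-rule — branch into (((X -> V) == !Z) || Z), (!((Y && (!Z || (V -> Z))) && !Y) || (W -> Z))  //  !(((X -> V) == !Z) || Z), !(!((Y && (!Z || (V -> Z))) && !Y) || (W -> Z)).
  branch 1 (add (((X -> V) == !Z) || Z), (!((Y && (!Z || (V -> Z))) && !Y) || (W -> Z))):
    (((X -> V) == !Z) || Z): β-rule — branch into ((X -> V) == !Z)  //  Z.
      branch 1.1 (add ((X -> V) == !Z)):
        (!((Y && (!Z || (V -> Z))) && !Y) || (W -> Z)): β-rule — branch into !((Y && (!Z || (V -> Z))) && !Y)  //  (W -> Z).
          branch 1.1.1 (add !((Y && (!Z || (V -> Z))) && !Y)):
            ((X -> V) == !Z): β-rule — branch into (X -> V), !Z  //  !(X -> V), !!Z.
              branch 1.1.1.1 (add (X -> V), !Z):
                !((Y && (!Z || (V -> Z))) && !Y): β-rule — branch into !(Y && (!Z || (V -> Z)))  //  !!Y.
                  branch 1.1.1.1.1 (add !(Y && (!Z || (V -> Z)))):
                    (X -> V): β-rule — branch into !X  //  V.
                      branch 1.1.1.1.1.1 (add !X):
                        !(Y && (!Z || (V -> Z))): β-rule — branch into !Y  //  !(!Z || (V -> Z)).
                          branch 1.1.1.1.1.1.1 (add !Y):
                            ○ open, literals {X=false, Y=false, Z=false}.
                          branch 1.1.1.1.1.1.2 (add !(!Z || (V -> Z))):
                            !(!Z || (V -> Z)): α-rule — add !!Z, !(V -> Z).
                            × closes — contains both Z and !Z.
                      branch 1.1.1.1.1.2 (add V):
                        !(Y && (!Z || (V -> Z))): β-rule — branch into !Y  //  !(!Z || (V -> Z)).
                          branch 1.1.1.1.1.2.1 (add !Y):
                            ○ open, literals {V=true, Y=false, Z=false}.
                          branch 1.1.1.1.1.2.2 (add !(!Z || (V -> Z))):
                            !(!Z || (V -> Z)): α-rule — add !!Z, !(V -> Z).
                            × closes — contains both Z and !Z.
                  branch 1.1.1.1.2 (add !!Y):
                    (X -> V): β-rule — branch into !X  //  V.
                      branch 1.1.1.1.2.1 (add !X):
                        ○ open, literals {X=false, Y=true, Z=false}.
                      branch 1.1.1.1.2.2 (add V):
                        ○ open, literals {V=true, Y=true, Z=false}.
              branch 1.1.1.2 (add !(X -> V), !!Z):
                !(X -> V): α-rule — add X, !V.
                !((Y && (!Z || (V -> Z))) && !Y): β-rule — branch into !(Y && (!Z || (V -> Z)))  //  !!Y.
                  branch 1.1.1.2.1 (add !(Y && (!Z || (V -> Z)))):
                    !(Y && (!Z || (V -> Z))): β-rule — branch into !Y  //  !(!Z || (V -> Z)).
                      branch 1.1.1.2.1.1 (add !Y):
                        ○ open, literals {V=false, X=true, Y=false, Z=true}.
                      branch 1.1.1.2.1.2 (add !(!Z || (V -> Z))):
                        !(!Z || (V -> Z)): α-rule — add !!Z, !(V -> Z).
                        !(V -> Z): α-rule — add V, !Z.
                        × closes — contains both V and !V.
                  branch 1.1.1.2.2 (add !!Y):
                    ○ open, literals {V=false, X=true, Y=true, Z=true}.
          branch 1.1.2 (add (W -> Z)):
            ((X -> V) == !Z): β-rule — branch into (X -> V), !Z  //  !(X -> V), !!Z.
              branch 1.1.2.1 (add (X -> V), !Z):
                (W -> Z): β-rule — branch into !W  //  Z.
                  branch 1.1.2.1.1 (add !W):
                    (X -> V): β-rule — branch into !X  //  V.
                      branch 1.1.2.1.1.1 (add !X):
                        ○ open, literals {W=false, X=false, Z=false}.
                      branch 1.1.2.1.1.2 (add V):
                        ○ open, literals {V=true, W=false, Z=false}.
                  branch 1.1.2.1.2 (add Z):
                    × closes — contains both Z and !Z.
              branch 1.1.2.2 (add !(X -> V), !!Z):
                !(X -> V): α-rule — add X, !V.
                (W -> Z): β-rule — branch into !W  //  Z.
                  branch 1.1.2.2.1 (add !W):
                    ○ open, literals {V=false, W=false, X=true, Z=true}.
                  branch 1.1.2.2.2 (add Z):
                    ○ open, literals {V=false, X=true, Z=true}.
      branch 1.2 (add Z):
        (!((Y && (!Z || (V -> Z))) && !Y) || (W -> Z)): β-rule — branch into !((Y && (!Z || (V -> Z))) && !Y)  //  (W -> Z).
          branch 1.2.1 (add !((Y && (!Z || (V -> Z))) && !Y)):
            !((Y && (!Z || (V -> Z))) && !Y): β-rule — branch into !(Y && (!Z || (V -> Z)))  //  !!Y.
              branch 1.2.1.1 (add !(Y && (!Z || (V -> Z)))):
                !(Y && (!Z || (V -> Z))): β-rule — branch into !Y  //  !(!Z || (V -> Z)).
                  branch 1.2.1.1.1 (add !Y):
                    ○ open, literals {Y=false, Z=true}.
                  branch 1.2.1.1.2 (add !(!Z || (V -> Z))):
                    !(!Z || (V -> Z)): α-rule — add !!Z, !(V -> Z).
                    !(V -> Z): α-rule — add V, !Z.
                    × closes — contains both Z and !Z.
              branch 1.2.1.2 (add !!Y):
                ○ open, literals {Y=true, Z=true}.
          branch 1.2.2 (add (W -> Z)):
            (W -> Z): β-rule — branch into !W  //  Z.
              branch 1.2.2.1 (add !W):
                ○ open, literals {W=false, Z=true}.
              branch 1.2.2.2 (add Z):
                ○ open, literals {Z=true}.
  branch 2 (add !(((X -> V) == !Z) || Z), !(!((Y && (!Z || (V -> Z))) && !Y) || (W -> Z))):
    !(((X -> V) == !Z) || Z): α-rule — add !((X -> V) == !Z), !Z.
    !(!((Y && (!Z || (V -> Z))) && !Y) || (W -> Z)): α-rule — add !!((Y && (!Z || (V -> Z))) && !Y), !(W -> Z).
    !!((Y && (!Z || (V -> Z))) && !Y): α-rule — add (Y && (!Z || (V -> Z))), !Y.
    !(W -> Z): α-rule — add W, !Z.
    (Y && (!Z || (V -> Z))): α-rule — add Y, (!Z || (V -> Z)).
    × closes — contains both Y and !Y.
6 branches closed, 14 open.
Each open branch fixes some atoms; the unmentioned ones are free. Counting distinct full assignments: branch {X=false, Y=false, Z=false} (W, V) contributes 4 new; branch {V=true, Y=false, Z=false} (X, W) contributes 2 new; branch {X=false, Y=true, Z=false} (W, V) contributes 4 new; branch {V=true, Y=true, Z=false} (X, W) contributes 2 new; branch {V=false, X=true, Y=false, Z=true} (W) contributes 2 new; branch {V=false, X=true, Y=true, Z=true} (W) contributes 2 new; branch {W=false, X=false, Z=false} (Y, V) contributes 0 new; branch {V=true, W=false, Z=false} (X, Y) contributes 0 new; branch {V=false, W=false, X=true, Z=true} (Y) contributes 0 new; branch {V=false, X=true, Z=true} (Y, W) contributes 0 new; branch {Y=false, Z=true} (X, W, V) contributes 6 new; branch {Y=true, Z=true} (X, W, V) contributes 6 new; branch {W=false, Z=true} (X, Y, V) contributes 0 new; branch {Z=true} (X, Y, W, V) contributes 0 new. Total: 28.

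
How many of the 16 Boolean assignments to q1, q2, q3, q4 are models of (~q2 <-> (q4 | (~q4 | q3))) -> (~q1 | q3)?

Initial set: {((~q2 <-> (q4 | (~q4 | q3))) -> (~q1 | q3))}.
((~q2 <-> (q4 | (~q4 | q3))) -> (~q1 | q3)): β-rule — branch into ~(~q2 <-> (q4 | (~q4 | q3)))  //  (~q1 | q3).
  branch 1 (add ~(~q2 <-> (q4 | (~q4 | q3)))):
    ~(~q2 <-> (q4 | (~q4 | q3))): β-rule — branch into ~q2, ~(q4 | (~q4 | q3))  //  ~~q2, (q4 | (~q4 | q3)).
      branch 1.1 (add ~q2, ~(q4 | (~q4 | q3))):
        ~(q4 | (~q4 | q3)): α-rule — add ~q4, ~(~q4 | q3).
        ~(~q4 | q3): α-rule — add ~~q4, ~q3.
        × closes — contains both q4 and ~q4.
      branch 1.2 (add ~~q2, (q4 | (~q4 | q3))):
        (q4 | (~q4 | q3)): β-rule — branch into q4  //  (~q4 | q3).
          branch 1.2.1 (add q4):
            ○ open, literals {q2=T, q4=T}.
          branch 1.2.2 (add (~q4 | q3)):
            (~q4 | q3): β-rule — branch into ~q4  //  q3.
              branch 1.2.2.1 (add ~q4):
                ○ open, literals {q2=T, q4=F}.
              branch 1.2.2.2 (add q3):
                ○ open, literals {q2=T, q3=T}.
  branch 2 (add (~q1 | q3)):
    (~q1 | q3): β-rule — branch into ~q1  //  q3.
      branch 2.1 (add ~q1):
        ○ open, literals {q1=F}.
      branch 2.2 (add q3):
        ○ open, literals {q3=T}.
1 branch closed, 5 open.
Each open branch fixes some atoms; the unmentioned ones are free. Counting distinct full assignments: branch {q2=T, q4=T} (q1, q3) contributes 4 new; branch {q2=T, q4=F} (q1, q3) contributes 4 new; branch {q2=T, q3=T} (q1, q4) contributes 0 new; branch {q1=F} (q2, q3, q4) contributes 4 new; branch {q3=T} (q1, q2, q4) contributes 2 new. Total: 14.

14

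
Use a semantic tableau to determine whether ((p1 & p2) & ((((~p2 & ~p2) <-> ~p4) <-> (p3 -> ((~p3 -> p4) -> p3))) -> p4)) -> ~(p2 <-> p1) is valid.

Assume the negation and expand:
Initial set: {~(((p1 & p2) & ((((~p2 & ~p2) <-> ~p4) <-> (p3 -> ((~p3 -> p4) -> p3))) -> p4)) -> ~(p2 <-> p1))}.
~(((p1 & p2) & ((((~p2 & ~p2) <-> ~p4) <-> (p3 -> ((~p3 -> p4) -> p3))) -> p4)) -> ~(p2 <-> p1)): α-rule — add ((p1 & p2) & ((((~p2 & ~p2) <-> ~p4) <-> (p3 -> ((~p3 -> p4) -> p3))) -> p4)), ~~(p2 <-> p1).
((p1 & p2) & ((((~p2 & ~p2) <-> ~p4) <-> (p3 -> ((~p3 -> p4) -> p3))) -> p4)): α-rule — add (p1 & p2), ((((~p2 & ~p2) <-> ~p4) <-> (p3 -> ((~p3 -> p4) -> p3))) -> p4).
(p1 & p2): α-rule — add p1, p2.
~~(p2 <-> p1): β-rule — branch into p2, p1  //  ~p2, ~p1.
  branch 1 (add p2, p1):
    ((((~p2 & ~p2) <-> ~p4) <-> (p3 -> ((~p3 -> p4) -> p3))) -> p4): β-rule — branch into ~(((~p2 & ~p2) <-> ~p4) <-> (p3 -> ((~p3 -> p4) -> p3)))  //  p4.
      branch 1.1 (add ~(((~p2 & ~p2) <-> ~p4) <-> (p3 -> ((~p3 -> p4) -> p3)))):
        ~(((~p2 & ~p2) <-> ~p4) <-> (p3 -> ((~p3 -> p4) -> p3))): β-rule — branch into ((~p2 & ~p2) <-> ~p4), ~(p3 -> ((~p3 -> p4) -> p3))  //  ~((~p2 & ~p2) <-> ~p4), (p3 -> ((~p3 -> p4) -> p3)).
          branch 1.1.1 (add ((~p2 & ~p2) <-> ~p4), ~(p3 -> ((~p3 -> p4) -> p3))):
            ~(p3 -> ((~p3 -> p4) -> p3)): α-rule — add p3, ~((~p3 -> p4) -> p3).
            ~((~p3 -> p4) -> p3): α-rule — add (~p3 -> p4), ~p3.
            × closes — contains both p3 and ~p3.
          branch 1.1.2 (add ~((~p2 & ~p2) <-> ~p4), (p3 -> ((~p3 -> p4) -> p3))):
            ~((~p2 & ~p2) <-> ~p4): β-rule — branch into (~p2 & ~p2), ~~p4  //  ~(~p2 & ~p2), ~p4.
              branch 1.1.2.1 (add (~p2 & ~p2), ~~p4):
                (~p2 & ~p2): α-rule — add ~p2, ~p2.
                × closes — contains both p2 and ~p2.
              branch 1.1.2.2 (add ~(~p2 & ~p2), ~p4):
                (p3 -> ((~p3 -> p4) -> p3)): β-rule — branch into ~p3  //  ((~p3 -> p4) -> p3).
                  branch 1.1.2.2.1 (add ~p3):
                    ~(~p2 & ~p2): β-rule — branch into ~~p2  //  ~~p2.
                      branch 1.1.2.2.1.1 (add ~~p2):
                        ○ open, literals {p1=true, p2=true, p3=false, p4=false}.
                      branch 1.1.2.2.1.2 (add ~~p2):
                        ○ open, literals {p1=true, p2=true, p3=false, p4=false}.
                  branch 1.1.2.2.2 (add ((~p3 -> p4) -> p3)):
                    ~(~p2 & ~p2): β-rule — branch into ~~p2  //  ~~p2.
                      branch 1.1.2.2.2.1 (add ~~p2):
                        ((~p3 -> p4) -> p3): β-rule — branch into ~(~p3 -> p4)  //  p3.
                          branch 1.1.2.2.2.1.1 (add ~(~p3 -> p4)):
                            ~(~p3 -> p4): α-rule — add ~p3, ~p4.
                            ○ open, literals {p1=true, p2=true, p3=false, p4=false}.
                          branch 1.1.2.2.2.1.2 (add p3):
                            ○ open, literals {p1=true, p2=true, p3=true, p4=false}.
                      branch 1.1.2.2.2.2 (add ~~p2):
                        ((~p3 -> p4) -> p3): β-rule — branch into ~(~p3 -> p4)  //  p3.
                          branch 1.1.2.2.2.2.1 (add ~(~p3 -> p4)):
                            ~(~p3 -> p4): α-rule — add ~p3, ~p4.
                            ○ open, literals {p1=true, p2=true, p3=false, p4=false}.
                          branch 1.1.2.2.2.2.2 (add p3):
                            ○ open, literals {p1=true, p2=true, p3=true, p4=false}.
      branch 1.2 (add p4):
        ○ open, literals {p1=true, p2=true, p4=true}.
  branch 2 (add ~p2, ~p1):
    × closes — contains both p2 and ~p2.
3 branches closed, 7 open.
An open branch gives a countermodel: p1=true, p2=true, p3=false, p4=false (unmentioned atoms arbitrary); under it the original formula is false.

Not valid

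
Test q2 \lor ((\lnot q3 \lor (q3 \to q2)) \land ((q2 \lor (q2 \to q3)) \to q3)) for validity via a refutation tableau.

Not valid

Assume the negation and expand:
Initial set: {\lnot (q2 \lor ((\lnot q3 \lor (q3 \to q2)) \land ((q2 \lor (q2 \to q3)) \to q3)))}.
\lnot (q2 \lor ((\lnot q3 \lor (q3 \to q2)) \land ((q2 \lor (q2 \to q3)) \to q3))): α-rule — add \lnot q2, \lnot ((\lnot q3 \lor (q3 \to q2)) \land ((q2 \lor (q2 \to q3)) \to q3)).
\lnot ((\lnot q3 \lor (q3 \to q2)) \land ((q2 \lor (q2 \to q3)) \to q3)): β-rule — branch into \lnot (\lnot q3 \lor (q3 \to q2))  //  \lnot ((q2 \lor (q2 \to q3)) \to q3).
  branch 1 (add \lnot (\lnot q3 \lor (q3 \to q2))):
    \lnot (\lnot q3 \lor (q3 \to q2)): α-rule — add \lnot \lnot q3, \lnot (q3 \to q2).
    \lnot (q3 \to q2): α-rule — add q3, \lnot q2.
    ○ open, literals {q2=false, q3=true}.
  branch 2 (add \lnot ((q2 \lor (q2 \to q3)) \to q3)):
    \lnot ((q2 \lor (q2 \to q3)) \to q3): α-rule — add (q2 \lor (q2 \to q3)), \lnot q3.
    (q2 \lor (q2 \to q3)): β-rule — branch into q2  //  (q2 \to q3).
      branch 2.1 (add q2):
        × closes — contains both q2 and \lnot q2.
      branch 2.2 (add (q2 \to q3)):
        (q2 \to q3): β-rule — branch into \lnot q2  //  q3.
          branch 2.2.1 (add \lnot q2):
            ○ open, literals {q2=false, q3=false}.
          branch 2.2.2 (add q3):
            × closes — contains both q3 and \lnot q3.
2 branches closed, 2 open.
An open branch gives a countermodel: q2=false, q3=true (unmentioned atoms arbitrary); under it the original formula is false.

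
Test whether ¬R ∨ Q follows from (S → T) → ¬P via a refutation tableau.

No

Initial set: {((S → T) → ¬P); ¬(¬R ∨ Q)}.
¬(¬R ∨ Q): α-rule — add ¬¬R, ¬Q.
((S → T) → ¬P): β-rule — branch into ¬(S → T)  //  ¬P.
  branch 1 (add ¬(S → T)):
    ¬(S → T): α-rule — add S, ¬T.
    ○ open, literals {Q=false, R=true, S=true, T=false}.
  branch 2 (add ¬P):
    ○ open, literals {P=false, Q=false, R=true}.
0 branches closed, 2 open.
An open branch gives a countermodel: Q=false, R=true, S=true, T=false (unmentioned atoms arbitrary); the premises hold there but the conclusion fails.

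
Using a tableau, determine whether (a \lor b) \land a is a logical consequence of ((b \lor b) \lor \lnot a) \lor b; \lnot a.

Initial set: {T (((b \lor b) \lor \lnot a) \lor b); T \lnot a; F ((a \lor b) \land a)}.
T (((b \lor b) \lor \lnot a) \lor b): β-rule — branch into T ((b \lor b) \lor \lnot a)  //  T b.
  branch 1 (add T ((b \lor b) \lor \lnot a)):
    F ((a \lor b) \land a): β-rule — branch into F (a \lor b)  //  F a.
      branch 1.1 (add F (a \lor b)):
        F (a \lor b): α-rule — add F a, F b.
        T ((b \lor b) \lor \lnot a): β-rule — branch into T (b \lor b)  //  T \lnot a.
          branch 1.1.1 (add T (b \lor b)):
            T (b \lor b): β-rule — branch into T b  //  T b.
              branch 1.1.1.1 (add T b):
                × closes — contains both b and \lnot b.
              branch 1.1.1.2 (add T b):
                × closes — contains both b and \lnot b.
          branch 1.1.2 (add T \lnot a):
            ○ open, literals {a=false, b=false}.
      branch 1.2 (add F a):
        T ((b \lor b) \lor \lnot a): β-rule — branch into T (b \lor b)  //  T \lnot a.
          branch 1.2.1 (add T (b \lor b)):
            T (b \lor b): β-rule — branch into T b  //  T b.
              branch 1.2.1.1 (add T b):
                ○ open, literals {a=false, b=true}.
              branch 1.2.1.2 (add T b):
                ○ open, literals {a=false, b=true}.
          branch 1.2.2 (add T \lnot a):
            ○ open, literals {a=false}.
  branch 2 (add T b):
    F ((a \lor b) \land a): β-rule — branch into F (a \lor b)  //  F a.
      branch 2.1 (add F (a \lor b)):
        F (a \lor b): α-rule — add F a, F b.
        × closes — contains both b and \lnot b.
      branch 2.2 (add F a):
        ○ open, literals {a=false, b=true}.
3 branches closed, 5 open.
An open branch gives a countermodel: a=false, b=false (unmentioned atoms arbitrary); the premises hold there but the conclusion fails.

No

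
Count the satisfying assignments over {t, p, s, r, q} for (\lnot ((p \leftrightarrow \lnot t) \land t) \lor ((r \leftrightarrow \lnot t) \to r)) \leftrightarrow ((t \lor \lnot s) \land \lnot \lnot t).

12

Initial set: {((\lnot ((p \leftrightarrow \lnot t) \land t) \lor ((r \leftrightarrow \lnot t) \to r)) \leftrightarrow ((t \lor \lnot s) \land \lnot \lnot t))}.
((\lnot ((p \leftrightarrow \lnot t) \land t) \lor ((r \leftrightarrow \lnot t) \to r)) \leftrightarrow ((t \lor \lnot s) \land \lnot \lnot t)): β-rule — branch into (\lnot ((p \leftrightarrow \lnot t) \land t) \lor ((r \leftrightarrow \lnot t) \to r)), ((t \lor \lnot s) \land \lnot \lnot t)  //  \lnot (\lnot ((p \leftrightarrow \lnot t) \land t) \lor ((r \leftrightarrow \lnot t) \to r)), \lnot ((t \lor \lnot s) \land \lnot \lnot t).
  branch 1 (add (\lnot ((p \leftrightarrow \lnot t) \land t) \lor ((r \leftrightarrow \lnot t) \to r)), ((t \lor \lnot s) \land \lnot \lnot t)):
    ((t \lor \lnot s) \land \lnot \lnot t): α-rule — add (t \lor \lnot s), \lnot \lnot t.
    \lnot \lnot t: drop double negation, giving t.
    (\lnot ((p \leftrightarrow \lnot t) \land t) \lor ((r \leftrightarrow \lnot t) \to r)): β-rule — branch into \lnot ((p \leftrightarrow \lnot t) \land t)  //  ((r \leftrightarrow \lnot t) \to r).
      branch 1.1 (add \lnot ((p \leftrightarrow \lnot t) \land t)):
        (t \lor \lnot s): β-rule — branch into t  //  \lnot s.
          branch 1.1.1 (add t):
            \lnot ((p \leftrightarrow \lnot t) \land t): β-rule — branch into \lnot (p \leftrightarrow \lnot t)  //  \lnot t.
              branch 1.1.1.1 (add \lnot (p \leftrightarrow \lnot t)):
                \lnot (p \leftrightarrow \lnot t): β-rule — branch into p, \lnot \lnot t  //  \lnot p, \lnot t.
                  branch 1.1.1.1.1 (add p, \lnot \lnot t):
                    ○ open, literals {p=true, t=true}.
                  branch 1.1.1.1.2 (add \lnot p, \lnot t):
                    × closes — contains both t and \lnot t.
              branch 1.1.1.2 (add \lnot t):
                × closes — contains both t and \lnot t.
          branch 1.1.2 (add \lnot s):
            \lnot ((p \leftrightarrow \lnot t) \land t): β-rule — branch into \lnot (p \leftrightarrow \lnot t)  //  \lnot t.
              branch 1.1.2.1 (add \lnot (p \leftrightarrow \lnot t)):
                \lnot (p \leftrightarrow \lnot t): β-rule — branch into p, \lnot \lnot t  //  \lnot p, \lnot t.
                  branch 1.1.2.1.1 (add p, \lnot \lnot t):
                    ○ open, literals {p=true, s=false, t=true}.
                  branch 1.1.2.1.2 (add \lnot p, \lnot t):
                    × closes — contains both t and \lnot t.
              branch 1.1.2.2 (add \lnot t):
                × closes — contains both t and \lnot t.
      branch 1.2 (add ((r \leftrightarrow \lnot t) \to r)):
        (t \lor \lnot s): β-rule — branch into t  //  \lnot s.
          branch 1.2.1 (add t):
            ((r \leftrightarrow \lnot t) \to r): β-rule — branch into \lnot (r \leftrightarrow \lnot t)  //  r.
              branch 1.2.1.1 (add \lnot (r \leftrightarrow \lnot t)):
                \lnot (r \leftrightarrow \lnot t): β-rule — branch into r, \lnot \lnot t  //  \lnot r, \lnot t.
                  branch 1.2.1.1.1 (add r, \lnot \lnot t):
                    ○ open, literals {r=true, t=true}.
                  branch 1.2.1.1.2 (add \lnot r, \lnot t):
                    × closes — contains both t and \lnot t.
              branch 1.2.1.2 (add r):
                ○ open, literals {r=true, t=true}.
          branch 1.2.2 (add \lnot s):
            ((r \leftrightarrow \lnot t) \to r): β-rule — branch into \lnot (r \leftrightarrow \lnot t)  //  r.
              branch 1.2.2.1 (add \lnot (r \leftrightarrow \lnot t)):
                \lnot (r \leftrightarrow \lnot t): β-rule — branch into r, \lnot \lnot t  //  \lnot r, \lnot t.
                  branch 1.2.2.1.1 (add r, \lnot \lnot t):
                    ○ open, literals {r=true, s=false, t=true}.
                  branch 1.2.2.1.2 (add \lnot r, \lnot t):
                    × closes — contains both t and \lnot t.
              branch 1.2.2.2 (add r):
                ○ open, literals {r=true, s=false, t=true}.
  branch 2 (add \lnot (\lnot ((p \leftrightarrow \lnot t) \land t) \lor ((r \leftrightarrow \lnot t) \to r)), \lnot ((t \lor \lnot s) \land \lnot \lnot t)):
    \lnot (\lnot ((p \leftrightarrow \lnot t) \land t) \lor ((r \leftrightarrow \lnot t) \to r)): α-rule — add \lnot \lnot ((p \leftrightarrow \lnot t) \land t), \lnot ((r \leftrightarrow \lnot t) \to r).
    \lnot \lnot ((p \leftrightarrow \lnot t) \land t): α-rule — add (p \leftrightarrow \lnot t), t.
    \lnot ((r \leftrightarrow \lnot t) \to r): α-rule — add (r \leftrightarrow \lnot t), \lnot r.
    \lnot ((t \lor \lnot s) \land \lnot \lnot t): β-rule — branch into \lnot (t \lor \lnot s)  //  \lnot \lnot \lnot t.
      branch 2.1 (add \lnot (t \lor \lnot s)):
        \lnot (t \lor \lnot s): α-rule — add \lnot t, \lnot \lnot s.
        × closes — contains both t and \lnot t.
      branch 2.2 (add \lnot \lnot \lnot t):
        \lnot \lnot \lnot t: drop double negation, giving \lnot t.
        × closes — contains both t and \lnot t.
8 branches closed, 6 open.
Each open branch fixes some atoms; the unmentioned ones are free. Counting distinct full assignments: branch {p=true, t=true} (s, r, q) contributes 8 new; branch {p=true, s=false, t=true} (r, q) contributes 0 new; branch {r=true, t=true} (p, s, q) contributes 4 new; branch {r=true, t=true} (p, s, q) contributes 0 new; branch {r=true, s=false, t=true} (p, q) contributes 0 new; branch {r=true, s=false, t=true} (p, q) contributes 0 new. Total: 12.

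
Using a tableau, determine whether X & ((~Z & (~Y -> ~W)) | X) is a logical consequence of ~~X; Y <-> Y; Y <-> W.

Initial set: {~~X; (Y <-> Y); (Y <-> W); ~(X & ((~Z & (~Y -> ~W)) | X))}.
~~X: drop double negation, giving X.
(Y <-> Y): β-rule — branch into Y, Y  //  ~Y, ~Y.
  branch 1 (add Y, Y):
    (Y <-> W): β-rule — branch into Y, W  //  ~Y, ~W.
      branch 1.1 (add Y, W):
        ~(X & ((~Z & (~Y -> ~W)) | X)): β-rule — branch into ~X  //  ~((~Z & (~Y -> ~W)) | X).
          branch 1.1.1 (add ~X):
            × closes — contains both X and ~X.
          branch 1.1.2 (add ~((~Z & (~Y -> ~W)) | X)):
            ~((~Z & (~Y -> ~W)) | X): α-rule — add ~(~Z & (~Y -> ~W)), ~X.
            × closes — contains both X and ~X.
      branch 1.2 (add ~Y, ~W):
        × closes — contains both Y and ~Y.
  branch 2 (add ~Y, ~Y):
    (Y <-> W): β-rule — branch into Y, W  //  ~Y, ~W.
      branch 2.1 (add Y, W):
        × closes — contains both Y and ~Y.
      branch 2.2 (add ~Y, ~W):
        ~(X & ((~Z & (~Y -> ~W)) | X)): β-rule — branch into ~X  //  ~((~Z & (~Y -> ~W)) | X).
          branch 2.2.1 (add ~X):
            × closes — contains both X and ~X.
          branch 2.2.2 (add ~((~Z & (~Y -> ~W)) | X)):
            ~((~Z & (~Y -> ~W)) | X): α-rule — add ~(~Z & (~Y -> ~W)), ~X.
            × closes — contains both X and ~X.
All 6 branches close.
Every branch closed, so the premises entail the conclusion.

Yes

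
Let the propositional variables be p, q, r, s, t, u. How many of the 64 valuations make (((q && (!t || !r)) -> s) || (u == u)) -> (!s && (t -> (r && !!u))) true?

20

Initial set: {((((q && (!t || !r)) -> s) || (u == u)) -> (!s && (t -> (r && !!u))))}.
((((q && (!t || !r)) -> s) || (u == u)) -> (!s && (t -> (r && !!u)))): β-rule — branch into !(((q && (!t || !r)) -> s) || (u == u))  //  (!s && (t -> (r && !!u))).
  branch 1 (add !(((q && (!t || !r)) -> s) || (u == u))):
    !(((q && (!t || !r)) -> s) || (u == u)): α-rule — add !((q && (!t || !r)) -> s), !(u == u).
    !((q && (!t || !r)) -> s): α-rule — add (q && (!t || !r)), !s.
    (q && (!t || !r)): α-rule — add q, (!t || !r).
    !(u == u): β-rule — branch into u, !u  //  !u, u.
      branch 1.1 (add u, !u):
        × closes — contains both u and !u.
      branch 1.2 (add !u, u):
        × closes — contains both u and !u.
  branch 2 (add (!s && (t -> (r && !!u)))):
    (!s && (t -> (r && !!u))): α-rule — add !s, (t -> (r && !!u)).
    (t -> (r && !!u)): β-rule — branch into !t  //  (r && !!u).
      branch 2.1 (add !t):
        ○ open, literals {s=false, t=false}.
      branch 2.2 (add (r && !!u)):
        (r && !!u): α-rule — add r, !!u.
        !!u: drop double negation, giving u.
        ○ open, literals {r=true, s=false, u=true}.
2 branches closed, 2 open.
Each open branch fixes some atoms; the unmentioned ones are free. Counting distinct full assignments: branch {s=false, t=false} (p, q, r, u) contributes 16 new; branch {r=true, s=false, u=true} (p, q, t) contributes 4 new. Total: 20.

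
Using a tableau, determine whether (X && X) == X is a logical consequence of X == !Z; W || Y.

Yes

Initial set: {(X == !Z); (W || Y); !((X && X) == X)}.
(X == !Z): β-rule — branch into X, !Z  //  !X, !!Z.
  branch 1 (add X, !Z):
    (W || Y): β-rule — branch into W  //  Y.
      branch 1.1 (add W):
        !((X && X) == X): β-rule — branch into (X && X), !X  //  !(X && X), X.
          branch 1.1.1 (add (X && X), !X):
            × closes — contains both X and !X.
          branch 1.1.2 (add !(X && X), X):
            !(X && X): β-rule — branch into !X  //  !X.
              branch 1.1.2.1 (add !X):
                × closes — contains both X and !X.
              branch 1.1.2.2 (add !X):
                × closes — contains both X and !X.
      branch 1.2 (add Y):
        !((X && X) == X): β-rule — branch into (X && X), !X  //  !(X && X), X.
          branch 1.2.1 (add (X && X), !X):
            × closes — contains both X and !X.
          branch 1.2.2 (add !(X && X), X):
            !(X && X): β-rule — branch into !X  //  !X.
              branch 1.2.2.1 (add !X):
                × closes — contains both X and !X.
              branch 1.2.2.2 (add !X):
                × closes — contains both X and !X.
  branch 2 (add !X, !!Z):
    (W || Y): β-rule — branch into W  //  Y.
      branch 2.1 (add W):
        !((X && X) == X): β-rule — branch into (X && X), !X  //  !(X && X), X.
          branch 2.1.1 (add (X && X), !X):
            (X && X): α-rule — add X, X.
            × closes — contains both X and !X.
          branch 2.1.2 (add !(X && X), X):
            × closes — contains both X and !X.
      branch 2.2 (add Y):
        !((X && X) == X): β-rule — branch into (X && X), !X  //  !(X && X), X.
          branch 2.2.1 (add (X && X), !X):
            (X && X): α-rule — add X, X.
            × closes — contains both X and !X.
          branch 2.2.2 (add !(X && X), X):
            × closes — contains both X and !X.
All 10 branches close.
Every branch closed, so the premises entail the conclusion.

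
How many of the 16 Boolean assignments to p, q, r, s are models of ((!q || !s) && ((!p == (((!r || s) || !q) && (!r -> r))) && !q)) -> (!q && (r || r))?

Initial set: {(((!q || !s) && ((!p == (((!r || s) || !q) && (!r -> r))) && !q)) -> (!q && (r || r)))}.
(((!q || !s) && ((!p == (((!r || s) || !q) && (!r -> r))) && !q)) -> (!q && (r || r))): β-rule — branch into !((!q || !s) && ((!p == (((!r || s) || !q) && (!r -> r))) && !q))  //  (!q && (r || r)).
  branch 1 (add !((!q || !s) && ((!p == (((!r || s) || !q) && (!r -> r))) && !q))):
    !((!q || !s) && ((!p == (((!r || s) || !q) && (!r -> r))) && !q)): β-rule — branch into !(!q || !s)  //  !((!p == (((!r || s) || !q) && (!r -> r))) && !q).
      branch 1.1 (add !(!q || !s)):
        !(!q || !s): α-rule — add !!q, !!s.
        ○ open, literals {q=T, s=T}.
      branch 1.2 (add !((!p == (((!r || s) || !q) && (!r -> r))) && !q)):
        !((!p == (((!r || s) || !q) && (!r -> r))) && !q): β-rule — branch into !(!p == (((!r || s) || !q) && (!r -> r)))  //  !!q.
          branch 1.2.1 (add !(!p == (((!r || s) || !q) && (!r -> r)))):
            !(!p == (((!r || s) || !q) && (!r -> r))): β-rule — branch into !p, !(((!r || s) || !q) && (!r -> r))  //  !!p, (((!r || s) || !q) && (!r -> r)).
              branch 1.2.1.1 (add !p, !(((!r || s) || !q) && (!r -> r))):
                !(((!r || s) || !q) && (!r -> r)): β-rule — branch into !((!r || s) || !q)  //  !(!r -> r).
                  branch 1.2.1.1.1 (add !((!r || s) || !q)):
                    !((!r || s) || !q): α-rule — add !(!r || s), !!q.
                    !(!r || s): α-rule — add !!r, !s.
                    ○ open, literals {p=F, q=T, r=T, s=F}.
                  branch 1.2.1.1.2 (add !(!r -> r)):
                    !(!r -> r): α-rule — add !r, !r.
                    ○ open, literals {p=F, r=F}.
              branch 1.2.1.2 (add !!p, (((!r || s) || !q) && (!r -> r))):
                (((!r || s) || !q) && (!r -> r)): α-rule — add ((!r || s) || !q), (!r -> r).
                ((!r || s) || !q): β-rule — branch into (!r || s)  //  !q.
                  branch 1.2.1.2.1 (add (!r || s)):
                    (!r -> r): β-rule — branch into !!r  //  r.
                      branch 1.2.1.2.1.1 (add !!r):
                        (!r || s): β-rule — branch into !r  //  s.
                          branch 1.2.1.2.1.1.1 (add !r):
                            × closes — contains both r and !r.
                          branch 1.2.1.2.1.1.2 (add s):
                            ○ open, literals {p=T, r=T, s=T}.
                      branch 1.2.1.2.1.2 (add r):
                        (!r || s): β-rule — branch into !r  //  s.
                          branch 1.2.1.2.1.2.1 (add !r):
                            × closes — contains both r and !r.
                          branch 1.2.1.2.1.2.2 (add s):
                            ○ open, literals {p=T, r=T, s=T}.
                  branch 1.2.1.2.2 (add !q):
                    (!r -> r): β-rule — branch into !!r  //  r.
                      branch 1.2.1.2.2.1 (add !!r):
                        ○ open, literals {p=T, q=F, r=T}.
                      branch 1.2.1.2.2.2 (add r):
                        ○ open, literals {p=T, q=F, r=T}.
          branch 1.2.2 (add !!q):
            ○ open, literals {q=T}.
  branch 2 (add (!q && (r || r))):
    (!q && (r || r)): α-rule — add !q, (r || r).
    (r || r): β-rule — branch into r  //  r.
      branch 2.1 (add r):
        ○ open, literals {q=F, r=T}.
      branch 2.2 (add r):
        ○ open, literals {q=F, r=T}.
2 branches closed, 10 open.
Each open branch fixes some atoms; the unmentioned ones are free. Counting distinct full assignments: branch {q=T, s=T} (p, r) contributes 4 new; branch {p=F, q=T, r=T, s=F} (none free) contributes 1 new; branch {p=F, r=F} (q, s) contributes 3 new; branch {p=T, r=T, s=T} (q) contributes 1 new; branch {p=T, r=T, s=T} (q) contributes 0 new; branch {p=T, q=F, r=T} (s) contributes 1 new; branch {p=T, q=F, r=T} (s) contributes 0 new; branch {q=T} (p, r, s) contributes 2 new; branch {q=F, r=T} (p, s) contributes 2 new; branch {q=F, r=T} (p, s) contributes 0 new. Total: 14.

14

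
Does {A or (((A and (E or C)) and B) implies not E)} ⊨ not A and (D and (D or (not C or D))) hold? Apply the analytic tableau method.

No

Initial set: {T (A or (((A and (E or C)) and B) implies not E)); F (not A and (D and (D or (not C or D))))}.
T (A or (((A and (E or C)) and B) implies not E)): β-rule — branch into T A  //  T (((A and (E or C)) and B) implies not E).
  branch 1 (add T A):
    F (not A and (D and (D or (not C or D)))): β-rule — branch into F not A  //  F (D and (D or (not C or D))).
      branch 1.1 (add F not A):
        ○ open, literals {A=T}.
      branch 1.2 (add F (D and (D or (not C or D)))):
        F (D and (D or (not C or D))): β-rule — branch into F D  //  F (D or (not C or D)).
          branch 1.2.1 (add F D):
            ○ open, literals {A=T, D=F}.
          branch 1.2.2 (add F (D or (not C or D))):
            F (D or (not C or D)): α-rule — add F D, F (not C or D).
            F (not C or D): α-rule — add F not C, F D.
            ○ open, literals {A=T, C=T, D=F}.
  branch 2 (add T (((A and (E or C)) and B) implies not E)):
    F (not A and (D and (D or (not C or D)))): β-rule — branch into F not A  //  F (D and (D or (not C or D))).
      branch 2.1 (add F not A):
        T (((A and (E or C)) and B) implies not E): β-rule — branch into F ((A and (E or C)) and B)  //  T not E.
          branch 2.1.1 (add F ((A and (E or C)) and B)):
            F ((A and (E or C)) and B): β-rule — branch into F (A and (E or C))  //  F B.
              branch 2.1.1.1 (add F (A and (E or C))):
                F (A and (E or C)): β-rule — branch into F A  //  F (E or C).
                  branch 2.1.1.1.1 (add F A):
                    × closes — contains both A and not A.
                  branch 2.1.1.1.2 (add F (E or C)):
                    F (E or C): α-rule — add F E, F C.
                    ○ open, literals {A=T, C=F, E=F}.
              branch 2.1.1.2 (add F B):
                ○ open, literals {A=T, B=F}.
          branch 2.1.2 (add T not E):
            ○ open, literals {A=T, E=F}.
      branch 2.2 (add F (D and (D or (not C or D)))):
        T (((A and (E or C)) and B) implies not E): β-rule — branch into F ((A and (E or C)) and B)  //  T not E.
          branch 2.2.1 (add F ((A and (E or C)) and B)):
            F (D and (D or (not C or D))): β-rule — branch into F D  //  F (D or (not C or D)).
              branch 2.2.1.1 (add F D):
                F ((A and (E or C)) and B): β-rule — branch into F (A and (E or C))  //  F B.
                  branch 2.2.1.1.1 (add F (A and (E or C))):
                    F (A and (E or C)): β-rule — branch into F A  //  F (E or C).
                      branch 2.2.1.1.1.1 (add F A):
                        ○ open, literals {A=F, D=F}.
                      branch 2.2.1.1.1.2 (add F (E or C)):
                        F (E or C): α-rule — add F E, F C.
                        ○ open, literals {C=F, D=F, E=F}.
                  branch 2.2.1.1.2 (add F B):
                    ○ open, literals {B=F, D=F}.
              branch 2.2.1.2 (add F (D or (not C or D))):
                F (D or (not C or D)): α-rule — add F D, F (not C or D).
                F (not C or D): α-rule — add F not C, F D.
                F ((A and (E or C)) and B): β-rule — branch into F (A and (E or C))  //  F B.
                  branch 2.2.1.2.1 (add F (A and (E or C))):
                    F (A and (E or C)): β-rule — branch into F A  //  F (E or C).
                      branch 2.2.1.2.1.1 (add F A):
                        ○ open, literals {A=F, C=T, D=F}.
                      branch 2.2.1.2.1.2 (add F (E or C)):
                        F (E or C): α-rule — add F E, F C.
                        × closes — contains both C and not C.
                  branch 2.2.1.2.2 (add F B):
                    ○ open, literals {B=F, C=T, D=F}.
          branch 2.2.2 (add T not E):
            F (D and (D or (not C or D))): β-rule — branch into F D  //  F (D or (not C or D)).
              branch 2.2.2.1 (add F D):
                ○ open, literals {D=F, E=F}.
              branch 2.2.2.2 (add F (D or (not C or D))):
                F (D or (not C or D)): α-rule — add F D, F (not C or D).
                F (not C or D): α-rule — add F not C, F D.
                ○ open, literals {C=T, D=F, E=F}.
2 branches closed, 13 open.
An open branch gives a countermodel: A=T (unmentioned atoms arbitrary); the premises hold there but the conclusion fails.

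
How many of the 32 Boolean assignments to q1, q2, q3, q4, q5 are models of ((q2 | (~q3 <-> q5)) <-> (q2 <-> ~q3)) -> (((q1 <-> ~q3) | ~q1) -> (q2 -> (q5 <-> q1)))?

28

Initial set: {(((q2 | (~q3 <-> q5)) <-> (q2 <-> ~q3)) -> (((q1 <-> ~q3) | ~q1) -> (q2 -> (q5 <-> q1))))}.
(((q2 | (~q3 <-> q5)) <-> (q2 <-> ~q3)) -> (((q1 <-> ~q3) | ~q1) -> (q2 -> (q5 <-> q1)))): β-rule — branch into ~((q2 | (~q3 <-> q5)) <-> (q2 <-> ~q3))  //  (((q1 <-> ~q3) | ~q1) -> (q2 -> (q5 <-> q1))).
  branch 1 (add ~((q2 | (~q3 <-> q5)) <-> (q2 <-> ~q3))):
    ~((q2 | (~q3 <-> q5)) <-> (q2 <-> ~q3)): β-rule — branch into (q2 | (~q3 <-> q5)), ~(q2 <-> ~q3)  //  ~(q2 | (~q3 <-> q5)), (q2 <-> ~q3).
      branch 1.1 (add (q2 | (~q3 <-> q5)), ~(q2 <-> ~q3)):
        (q2 | (~q3 <-> q5)): β-rule — branch into q2  //  (~q3 <-> q5).
          branch 1.1.1 (add q2):
            ~(q2 <-> ~q3): β-rule — branch into q2, ~~q3  //  ~q2, ~q3.
              branch 1.1.1.1 (add q2, ~~q3):
                ○ open, literals {q2=1, q3=1}.
              branch 1.1.1.2 (add ~q2, ~q3):
                × closes — contains both q2 and ~q2.
          branch 1.1.2 (add (~q3 <-> q5)):
            ~(q2 <-> ~q3): β-rule — branch into q2, ~~q3  //  ~q2, ~q3.
              branch 1.1.2.1 (add q2, ~~q3):
                (~q3 <-> q5): β-rule — branch into ~q3, q5  //  ~~q3, ~q5.
                  branch 1.1.2.1.1 (add ~q3, q5):
                    × closes — contains both q3 and ~q3.
                  branch 1.1.2.1.2 (add ~~q3, ~q5):
                    ○ open, literals {q2=1, q3=1, q5=0}.
              branch 1.1.2.2 (add ~q2, ~q3):
                (~q3 <-> q5): β-rule — branch into ~q3, q5  //  ~~q3, ~q5.
                  branch 1.1.2.2.1 (add ~q3, q5):
                    ○ open, literals {q2=0, q3=0, q5=1}.
                  branch 1.1.2.2.2 (add ~~q3, ~q5):
                    × closes — contains both q3 and ~q3.
      branch 1.2 (add ~(q2 | (~q3 <-> q5)), (q2 <-> ~q3)):
        ~(q2 | (~q3 <-> q5)): α-rule — add ~q2, ~(~q3 <-> q5).
        (q2 <-> ~q3): β-rule — branch into q2, ~q3  //  ~q2, ~~q3.
          branch 1.2.1 (add q2, ~q3):
            × closes — contains both q2 and ~q2.
          branch 1.2.2 (add ~q2, ~~q3):
            ~(~q3 <-> q5): β-rule — branch into ~q3, ~q5  //  ~~q3, q5.
              branch 1.2.2.1 (add ~q3, ~q5):
                × closes — contains both q3 and ~q3.
              branch 1.2.2.2 (add ~~q3, q5):
                ○ open, literals {q2=0, q3=1, q5=1}.
  branch 2 (add (((q1 <-> ~q3) | ~q1) -> (q2 -> (q5 <-> q1)))):
    (((q1 <-> ~q3) | ~q1) -> (q2 -> (q5 <-> q1))): β-rule — branch into ~((q1 <-> ~q3) | ~q1)  //  (q2 -> (q5 <-> q1)).
      branch 2.1 (add ~((q1 <-> ~q3) | ~q1)):
        ~((q1 <-> ~q3) | ~q1): α-rule — add ~(q1 <-> ~q3), ~~q1.
        ~(q1 <-> ~q3): β-rule — branch into q1, ~~q3  //  ~q1, ~q3.
          branch 2.1.1 (add q1, ~~q3):
            ○ open, literals {q1=1, q3=1}.
          branch 2.1.2 (add ~q1, ~q3):
            × closes — contains both q1 and ~q1.
      branch 2.2 (add (q2 -> (q5 <-> q1))):
        (q2 -> (q5 <-> q1)): β-rule — branch into ~q2  //  (q5 <-> q1).
          branch 2.2.1 (add ~q2):
            ○ open, literals {q2=0}.
          branch 2.2.2 (add (q5 <-> q1)):
            (q5 <-> q1): β-rule — branch into q5, q1  //  ~q5, ~q1.
              branch 2.2.2.1 (add q5, q1):
                ○ open, literals {q1=1, q5=1}.
              branch 2.2.2.2 (add ~q5, ~q1):
                ○ open, literals {q1=0, q5=0}.
6 branches closed, 8 open.
Each open branch fixes some atoms; the unmentioned ones are free. Counting distinct full assignments: branch {q2=1, q3=1} (q1, q4, q5) contributes 8 new; branch {q2=1, q3=1, q5=0} (q1, q4) contributes 0 new; branch {q2=0, q3=0, q5=1} (q1, q4) contributes 4 new; branch {q2=0, q3=1, q5=1} (q1, q4) contributes 4 new; branch {q1=1, q3=1} (q2, q4, q5) contributes 2 new; branch {q2=0} (q1, q3, q4, q5) contributes 6 new; branch {q1=1, q5=1} (q2, q3, q4) contributes 2 new; branch {q1=0, q5=0} (q2, q3, q4) contributes 2 new. Total: 28.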